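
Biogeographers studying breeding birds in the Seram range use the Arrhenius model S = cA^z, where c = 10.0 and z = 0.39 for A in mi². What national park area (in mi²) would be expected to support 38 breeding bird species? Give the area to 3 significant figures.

38 = 10 × A^0.39  ⇒  A^0.39 = 38/10 = 3.8
ln A = ln(3.8) / 0.39 = 1.3350 / 0.39 = 3.4231
A = e^3.4231 ≈ 30.66 mi²

30.7 mi²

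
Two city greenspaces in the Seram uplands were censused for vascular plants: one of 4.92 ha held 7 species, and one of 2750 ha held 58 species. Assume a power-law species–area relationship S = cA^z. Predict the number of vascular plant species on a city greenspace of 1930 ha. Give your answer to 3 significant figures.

51.5

z = ln(58/7) / ln(2750/4.92) = 2.1145 / 6.3260 = 0.3343
c = 7 / 4.92^0.3343 = 7 / 1.703 = 4.11
S₃ = 4.11 × 1930^0.3343 = 4.11 × 12.54 ≈ 51.53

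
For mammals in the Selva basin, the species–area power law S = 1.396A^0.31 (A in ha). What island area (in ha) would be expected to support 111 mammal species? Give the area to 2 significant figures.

1400000 ha

111 = 1.396 × A^0.31  ⇒  A^0.31 = 111/1.396 = 79.51
ln A = ln(79.51) / 0.31 = 4.3759 / 0.31 = 14.1159
A = e^14.1159 ≈ 1350342 ha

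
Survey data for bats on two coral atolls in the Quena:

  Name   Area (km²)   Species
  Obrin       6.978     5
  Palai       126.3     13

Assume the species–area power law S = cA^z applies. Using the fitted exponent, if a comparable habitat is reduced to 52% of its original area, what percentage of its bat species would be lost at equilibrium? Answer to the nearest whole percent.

z = ln(13/5) / ln(126.3/6.978) = 0.9555 / 2.8959 = 0.3300
S_new/S_old = (A_new/A_old)^z = 0.52^0.3300 = exp(0.3300 × -0.6539) = 0.8059
Fraction lost = 1 − 0.8059 = 0.1941

19%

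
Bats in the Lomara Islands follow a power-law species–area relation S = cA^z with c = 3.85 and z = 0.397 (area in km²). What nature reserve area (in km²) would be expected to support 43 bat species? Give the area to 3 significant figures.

43 = 3.85 × A^0.397  ⇒  A^0.397 = 43/3.85 = 11.17
ln A = ln(11.17) / 0.397 = 2.4131 / 0.397 = 6.0784
A = e^6.0784 ≈ 436.3 km²

436 km²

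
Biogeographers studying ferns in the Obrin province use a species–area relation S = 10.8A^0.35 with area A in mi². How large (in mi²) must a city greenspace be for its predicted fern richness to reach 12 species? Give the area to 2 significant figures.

12 = 10.8 × A^0.35  ⇒  A^0.35 = 12/10.8 = 1.111
ln A = ln(1.111) / 0.35 = 0.1054 / 0.35 = 0.3010
A = e^0.3010 ≈ 1.351 mi²

1.4 mi²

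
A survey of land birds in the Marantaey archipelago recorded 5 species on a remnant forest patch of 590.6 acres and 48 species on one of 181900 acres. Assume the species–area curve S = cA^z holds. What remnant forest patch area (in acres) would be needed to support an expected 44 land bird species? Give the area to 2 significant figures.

150000 acres

z = ln(48/5) / ln(181900/590.6) = 2.2618 / 5.7301 = 0.3947
c = 5 / 590.6^0.3947 = 5 / 12.41 = 0.4028
A = (44/0.4028)^(1/0.3947) ⇒ ln A = ln(109.2)/0.3947 = 11.8908
A = e^11.8908 ≈ 145914 acres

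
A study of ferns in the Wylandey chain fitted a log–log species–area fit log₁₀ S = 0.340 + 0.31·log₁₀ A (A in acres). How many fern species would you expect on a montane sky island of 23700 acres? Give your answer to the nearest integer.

S = 2.188 × 23700^0.31
ln S = ln 2.188 + 0.31 × ln 23700 = 0.7829 + 0.31 × 10.0732 = 3.9056
S = e^3.9056 ≈ 49.68

50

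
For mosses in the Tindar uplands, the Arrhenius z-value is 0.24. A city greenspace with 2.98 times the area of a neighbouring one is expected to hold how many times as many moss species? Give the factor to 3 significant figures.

1.30

S₂/S₁ = (A₂/A₁)^z = 2.98^0.24
ln(S₂/S₁) = 0.24 × ln 2.98 = 0.24 × 1.0919 = 0.2621
S₂/S₁ = e^0.2621 ≈ 1.3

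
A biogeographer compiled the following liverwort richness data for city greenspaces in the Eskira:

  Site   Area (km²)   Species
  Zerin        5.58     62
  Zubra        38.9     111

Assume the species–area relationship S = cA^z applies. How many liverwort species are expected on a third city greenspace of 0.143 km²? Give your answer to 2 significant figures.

z = ln(111/62) / ln(38.9/5.58) = 0.5824 / 1.9418 = 0.2999
c = 62 / 5.58^0.2999 = 62 / 1.675 = 37.02
S₃ = 37.02 × 0.143^0.2999 = 37.02 × 0.558 ≈ 20.66

21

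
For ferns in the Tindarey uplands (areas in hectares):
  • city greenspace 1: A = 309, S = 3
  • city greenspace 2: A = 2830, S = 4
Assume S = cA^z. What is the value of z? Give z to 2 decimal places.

0.13

Taking logs: ln S = ln c + z ln A, so z = (ln S₂ − ln S₁)/(ln A₂ − ln A₁).
z = ln(4/3) / ln(2830/309) = ln(1.333) / ln(9.159) = 0.2877 / 2.2147 = 0.1299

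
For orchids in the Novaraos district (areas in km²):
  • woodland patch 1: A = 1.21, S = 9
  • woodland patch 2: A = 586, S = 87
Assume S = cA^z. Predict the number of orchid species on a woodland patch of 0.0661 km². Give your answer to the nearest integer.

3

z = ln(87/9) / ln(586/1.21) = 2.2687 / 6.1827 = 0.3669
c = 9 / 1.21^0.3669 = 9 / 1.072 = 8.392
S₃ = 8.392 × 0.0661^0.3669 = 8.392 × 0.369 ≈ 3.097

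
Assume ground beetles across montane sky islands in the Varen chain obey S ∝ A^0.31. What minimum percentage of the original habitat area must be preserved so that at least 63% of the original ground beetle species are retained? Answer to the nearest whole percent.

Need (A_new/A_old)^0.31 = 0.63, so A_new/A_old = 0.63^(1/0.31) = 0.63^3.226
ln(A_new/A_old) = ln 0.63 / 0.31 = -0.4620 / 0.31 = -1.4904
A_new/A_old = e^-1.4904 ≈ 0.2253

23%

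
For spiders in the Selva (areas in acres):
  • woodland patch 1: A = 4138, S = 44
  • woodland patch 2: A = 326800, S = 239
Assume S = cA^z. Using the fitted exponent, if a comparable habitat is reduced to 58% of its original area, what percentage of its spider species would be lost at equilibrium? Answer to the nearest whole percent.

19%

z = ln(239/44) / ln(326800/4138) = 1.6923 / 4.3691 = 0.3873
S_new/S_old = (A_new/A_old)^z = 0.58^0.3873 = exp(0.3873 × -0.5447) = 0.8098
Fraction lost = 1 − 0.8098 = 0.1902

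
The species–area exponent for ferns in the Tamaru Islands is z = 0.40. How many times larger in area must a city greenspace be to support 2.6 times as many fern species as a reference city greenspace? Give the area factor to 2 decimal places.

(A₂/A₁)^0.4 = 2.6, so A₂/A₁ = 2.6^(1/0.4) = 2.6^2.5
ln(A₂/A₁) = ln 2.6 / 0.4 = 0.9555 / 0.4 = 2.3888
A₂/A₁ = e^2.3888 ≈ 10.9

10.90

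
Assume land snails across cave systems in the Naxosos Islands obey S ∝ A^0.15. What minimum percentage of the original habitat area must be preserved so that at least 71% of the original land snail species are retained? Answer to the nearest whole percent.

Need (A_new/A_old)^0.15 = 0.71, so A_new/A_old = 0.71^(1/0.15) = 0.71^6.667
ln(A_new/A_old) = ln 0.71 / 0.15 = -0.3425 / 0.15 = -2.2833
A_new/A_old = e^-2.2833 ≈ 0.102

10%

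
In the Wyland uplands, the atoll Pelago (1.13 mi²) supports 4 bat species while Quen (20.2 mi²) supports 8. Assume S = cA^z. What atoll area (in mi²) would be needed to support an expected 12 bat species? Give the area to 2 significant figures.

z = ln(8/4) / ln(20.2/1.13) = 0.6931 / 2.8835 = 0.2404
c = 4 / 1.13^0.2404 = 4 / 1.03 = 3.884
A = (12/3.884)^(1/0.2404) ⇒ ln A = ln(3.089)/0.2404 = 4.6924
A = e^4.6924 ≈ 109.1 mi²

110 mi²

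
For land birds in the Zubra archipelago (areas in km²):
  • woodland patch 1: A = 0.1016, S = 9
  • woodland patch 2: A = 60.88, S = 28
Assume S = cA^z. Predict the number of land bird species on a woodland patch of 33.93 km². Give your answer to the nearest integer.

z = ln(28/9) / ln(60.88/0.1016) = 1.1350 / 6.3956 = 0.1775
c = 9 / 0.1016^0.1775 = 9 / 0.6664 = 13.5
S₃ = 13.5 × 33.93^0.1775 = 13.5 × 1.869 ≈ 25.24

25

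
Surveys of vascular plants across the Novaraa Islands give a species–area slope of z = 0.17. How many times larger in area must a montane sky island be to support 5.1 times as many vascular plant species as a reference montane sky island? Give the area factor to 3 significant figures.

14500

(A₂/A₁)^0.17 = 5.1, so A₂/A₁ = 5.1^(1/0.17) = 5.1^5.882
ln(A₂/A₁) = ln 5.1 / 0.17 = 1.6292 / 0.17 = 9.5838
A₂/A₁ = e^9.5838 ≈ 14527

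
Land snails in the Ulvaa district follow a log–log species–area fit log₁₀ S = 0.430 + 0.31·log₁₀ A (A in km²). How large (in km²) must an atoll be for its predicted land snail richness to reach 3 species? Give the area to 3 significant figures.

3 = 2.692 × A^0.31  ⇒  A^0.31 = 3/2.692 = 1.115
ln A = ln(1.115) / 0.31 = 0.1085 / 0.31 = 0.3500
A = e^0.3500 ≈ 1.419 km²

1.42 km²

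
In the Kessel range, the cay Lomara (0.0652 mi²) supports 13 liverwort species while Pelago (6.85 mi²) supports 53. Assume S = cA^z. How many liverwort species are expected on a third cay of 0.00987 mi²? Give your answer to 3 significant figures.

7.35

z = ln(53/13) / ln(6.85/0.0652) = 1.4053 / 4.6545 = 0.3019
c = 13 / 0.0652^0.3019 = 13 / 0.4385 = 29.65
S₃ = 29.65 × 0.00987^0.3019 = 29.65 × 0.248 ≈ 7.352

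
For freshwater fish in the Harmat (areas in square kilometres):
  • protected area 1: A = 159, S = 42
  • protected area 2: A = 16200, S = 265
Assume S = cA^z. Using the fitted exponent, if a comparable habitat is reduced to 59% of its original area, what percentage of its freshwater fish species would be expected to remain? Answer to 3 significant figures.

z = ln(265/42) / ln(16200/159) = 1.8421 / 4.6239 = 0.3984
S_new/S_old = (A_new/A_old)^z = 0.59^0.3984 = exp(0.3984 × -0.5276) = 0.8104

81.0%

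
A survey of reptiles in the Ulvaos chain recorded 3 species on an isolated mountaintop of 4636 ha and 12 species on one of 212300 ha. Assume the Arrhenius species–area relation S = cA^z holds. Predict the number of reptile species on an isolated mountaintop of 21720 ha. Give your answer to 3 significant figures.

z = ln(12/3) / ln(212300/4636) = 1.3863 / 3.8241 = 0.3625
c = 3 / 4636^0.3625 = 3 / 21.33 = 0.1406
S₃ = 0.1406 × 21720^0.3625 = 0.1406 × 37.34 ≈ 5.251

5.25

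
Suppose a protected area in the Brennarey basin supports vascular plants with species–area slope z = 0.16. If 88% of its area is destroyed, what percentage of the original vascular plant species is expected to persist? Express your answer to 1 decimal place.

S_new/S_old = (A_new/A_old)^z = 0.12^0.16
= exp(0.16 × ln 0.12) = exp(0.16 × -2.1203) = exp(-0.3392) ≈ 0.7123

71.2%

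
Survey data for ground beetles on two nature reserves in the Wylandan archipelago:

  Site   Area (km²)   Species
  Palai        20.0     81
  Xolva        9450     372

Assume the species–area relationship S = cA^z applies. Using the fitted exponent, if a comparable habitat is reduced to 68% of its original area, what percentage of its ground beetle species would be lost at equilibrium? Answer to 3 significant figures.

9.11%

z = ln(372/81) / ln(9450/20) = 1.5244 / 6.1580 = 0.2476
S_new/S_old = (A_new/A_old)^z = 0.68^0.2476 = exp(0.2476 × -0.3857) = 0.9089
Fraction lost = 1 − 0.9089 = 0.09106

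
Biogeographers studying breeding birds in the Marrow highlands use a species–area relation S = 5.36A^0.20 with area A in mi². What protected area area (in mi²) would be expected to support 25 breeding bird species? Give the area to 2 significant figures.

2200 mi²

25 = 5.36 × A^0.2  ⇒  A^0.2 = 25/5.36 = 4.664
ln A = ln(4.664) / 0.2 = 1.5399 / 0.2 = 7.6996
A = e^7.6996 ≈ 2207 mi²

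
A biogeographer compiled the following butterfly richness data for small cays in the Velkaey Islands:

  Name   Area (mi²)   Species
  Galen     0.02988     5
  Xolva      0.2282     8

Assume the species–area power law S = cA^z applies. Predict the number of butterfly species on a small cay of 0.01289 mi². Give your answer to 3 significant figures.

4.12

z = ln(8/5) / ln(0.2282/0.02988) = 0.4700 / 2.0330 = 0.2312
c = 5 / 0.02988^0.2312 = 5 / 0.4442 = 11.26
S₃ = 11.26 × 0.01289^0.2312 = 11.26 × 0.3657 ≈ 4.117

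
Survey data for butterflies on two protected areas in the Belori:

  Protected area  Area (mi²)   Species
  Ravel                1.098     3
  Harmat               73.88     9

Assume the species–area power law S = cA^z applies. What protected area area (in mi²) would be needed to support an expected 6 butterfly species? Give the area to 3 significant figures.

15.6 mi²

z = ln(9/3) / ln(73.88/1.098) = 1.0986 / 4.2090 = 0.2610
c = 3 / 1.098^0.2610 = 3 / 1.025 = 2.928
A = (6/2.928)^(1/0.2610) ⇒ ln A = ln(2.049)/0.2610 = 2.7490
A = e^2.7490 ≈ 15.63 mi²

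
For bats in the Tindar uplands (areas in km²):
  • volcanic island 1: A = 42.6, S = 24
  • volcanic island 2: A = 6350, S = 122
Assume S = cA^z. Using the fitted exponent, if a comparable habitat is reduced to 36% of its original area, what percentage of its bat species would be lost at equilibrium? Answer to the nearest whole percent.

28%

z = ln(122/24) / ln(6350/42.6) = 1.6260 / 5.0044 = 0.3249
S_new/S_old = (A_new/A_old)^z = 0.36^0.3249 = exp(0.3249 × -1.0217) = 0.7175
Fraction lost = 1 − 0.7175 = 0.2825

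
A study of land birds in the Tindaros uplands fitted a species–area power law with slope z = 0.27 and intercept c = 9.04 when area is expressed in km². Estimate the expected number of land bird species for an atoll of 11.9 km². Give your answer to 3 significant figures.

17.6

S = 9.04 × 11.9^0.27
ln S = ln 9.04 + 0.27 × ln 11.9 = 2.2017 + 0.27 × 2.4765 = 2.8703
S = e^2.8703 ≈ 17.64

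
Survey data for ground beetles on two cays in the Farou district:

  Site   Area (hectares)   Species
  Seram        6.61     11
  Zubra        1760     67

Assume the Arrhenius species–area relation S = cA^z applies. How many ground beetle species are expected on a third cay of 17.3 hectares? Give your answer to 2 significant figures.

z = ln(67/11) / ln(1760/6.61) = 1.8068 / 5.5845 = 0.3235
c = 11 / 6.61^0.3235 = 11 / 1.842 = 5.971
S₃ = 5.971 × 17.3^0.3235 = 5.971 × 2.515 ≈ 15.02

15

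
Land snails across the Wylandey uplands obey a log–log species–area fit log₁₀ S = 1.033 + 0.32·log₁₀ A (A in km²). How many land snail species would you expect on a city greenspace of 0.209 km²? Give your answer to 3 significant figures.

S = 10.79 × 0.209^0.32 = 10.79 × 0.606 ≈ 6.538

6.54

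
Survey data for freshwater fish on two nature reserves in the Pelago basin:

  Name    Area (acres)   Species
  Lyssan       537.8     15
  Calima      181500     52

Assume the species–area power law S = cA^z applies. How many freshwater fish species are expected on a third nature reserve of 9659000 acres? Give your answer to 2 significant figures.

z = ln(52/15) / ln(181500/537.8) = 1.2432 / 5.8215 = 0.2136
c = 15 / 537.8^0.2136 = 15 / 3.829 = 3.917
S₃ = 3.917 × 9659000^0.2136 = 3.917 × 31.02 ≈ 121.5

120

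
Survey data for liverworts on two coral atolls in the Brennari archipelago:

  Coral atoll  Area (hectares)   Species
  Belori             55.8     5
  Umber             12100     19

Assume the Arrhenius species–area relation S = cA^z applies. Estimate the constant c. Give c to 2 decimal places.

z = ln(S₂/S₁) / ln(A₂/A₁) = ln(19/5) / ln(12100/55.8) = 1.3350 / 5.3792 = 0.2482
c = S₁ / A₁^z = 5 / 55.8^0.2482 = 5 / 2.713 = 1.843

1.84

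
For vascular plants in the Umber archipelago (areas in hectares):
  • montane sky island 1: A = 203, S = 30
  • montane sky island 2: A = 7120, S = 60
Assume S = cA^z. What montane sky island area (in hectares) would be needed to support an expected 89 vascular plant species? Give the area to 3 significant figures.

z = ln(60/30) / ln(7120/203) = 0.6931 / 3.5575 = 0.1948
c = 30 / 203^0.1948 = 30 / 2.816 = 10.65
A = (89/10.65)^(1/0.1948) ⇒ ln A = ln(8.354)/0.1948 = 10.8943
A = e^10.8943 ≈ 53868 hectares

53900 hectares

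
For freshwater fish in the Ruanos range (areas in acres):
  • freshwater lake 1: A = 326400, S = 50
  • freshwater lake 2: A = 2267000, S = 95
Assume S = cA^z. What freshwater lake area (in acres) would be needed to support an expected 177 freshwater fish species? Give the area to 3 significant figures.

z = ln(95/50) / ln(2267000/326400) = 0.6419 / 1.9381 = 0.3312
c = 50 / 326400^0.3312 = 50 / 66.99 = 0.7463
A = (177/0.7463)^(1/0.3312) ⇒ ln A = ln(237.2)/0.3312 = 16.5129
A = e^16.5129 ≈ 14841408 acres

14800000 acres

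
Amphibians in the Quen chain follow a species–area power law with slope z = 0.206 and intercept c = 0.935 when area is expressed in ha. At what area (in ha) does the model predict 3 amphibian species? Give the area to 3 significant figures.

287 ha

3 = 0.935 × A^0.206  ⇒  A^0.206 = 3/0.935 = 3.209
ln A = ln(3.209) / 0.206 = 1.1658 / 0.206 = 5.6593
A = e^5.6593 ≈ 287 ha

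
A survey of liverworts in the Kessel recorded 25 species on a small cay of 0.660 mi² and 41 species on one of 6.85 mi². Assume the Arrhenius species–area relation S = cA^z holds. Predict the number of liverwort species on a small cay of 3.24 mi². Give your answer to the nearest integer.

35

z = ln(41/25) / ln(6.85/0.66) = 0.4947 / 2.3398 = 0.2114
c = 25 / 0.66^0.2114 = 25 / 0.9159 = 27.3
S₃ = 27.3 × 3.24^0.2114 = 27.3 × 1.282 ≈ 35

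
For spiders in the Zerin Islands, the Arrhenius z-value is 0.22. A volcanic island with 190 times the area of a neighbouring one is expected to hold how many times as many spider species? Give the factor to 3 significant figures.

3.17

S₂/S₁ = (A₂/A₁)^z = 190^0.22
ln(S₂/S₁) = 0.22 × ln 190 = 0.22 × 5.2470 = 1.1543
S₂/S₁ = e^1.1543 ≈ 3.172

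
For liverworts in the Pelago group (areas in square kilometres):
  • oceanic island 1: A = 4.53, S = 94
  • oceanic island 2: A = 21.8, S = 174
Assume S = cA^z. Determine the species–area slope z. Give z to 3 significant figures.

0.392

Taking logs: ln S = ln c + z ln A, so z = (ln S₂ − ln S₁)/(ln A₂ − ln A₁).
z = ln(174/94) / ln(21.8/4.53) = ln(1.851) / ln(4.812) = 0.6158 / 1.5712 = 0.3919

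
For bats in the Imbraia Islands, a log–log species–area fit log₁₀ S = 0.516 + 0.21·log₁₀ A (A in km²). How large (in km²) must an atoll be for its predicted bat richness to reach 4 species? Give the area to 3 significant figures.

4 = 3.281 × A^0.21  ⇒  A^0.21 = 4/3.281 = 1.219
ln A = ln(1.219) / 0.21 = 0.1982 / 0.21 = 0.9436
A = e^0.9436 ≈ 2.569 km²

2.57 km²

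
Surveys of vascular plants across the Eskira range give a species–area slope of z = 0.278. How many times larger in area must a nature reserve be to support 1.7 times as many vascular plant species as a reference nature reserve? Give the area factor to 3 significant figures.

6.74

(A₂/A₁)^0.278 = 1.7, so A₂/A₁ = 1.7^(1/0.278) = 1.7^3.597
ln(A₂/A₁) = ln 1.7 / 0.278 = 0.5306 / 0.278 = 1.9087
A₂/A₁ = e^1.9087 ≈ 6.745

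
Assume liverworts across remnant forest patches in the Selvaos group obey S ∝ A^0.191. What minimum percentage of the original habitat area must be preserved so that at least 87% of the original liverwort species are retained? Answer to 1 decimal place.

48.2%

Need (A_new/A_old)^0.191 = 0.87, so A_new/A_old = 0.87^(1/0.191) = 0.87^5.236
ln(A_new/A_old) = ln 0.87 / 0.191 = -0.1393 / 0.191 = -0.7291
A_new/A_old = e^-0.7291 ≈ 0.4823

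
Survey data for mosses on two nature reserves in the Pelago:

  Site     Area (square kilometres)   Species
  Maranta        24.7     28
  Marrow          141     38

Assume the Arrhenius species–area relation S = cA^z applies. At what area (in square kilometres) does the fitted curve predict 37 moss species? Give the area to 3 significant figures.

z = ln(38/28) / ln(141/24.7) = 0.3054 / 1.7420 = 0.1753
c = 28 / 24.7^0.1753 = 28 / 1.754 = 15.96
A = (37/15.96)^(1/0.1753) ⇒ ln A = ln(2.318)/0.1753 = 4.7966
A = e^4.7966 ≈ 121.1 square kilometres

121 square kilometres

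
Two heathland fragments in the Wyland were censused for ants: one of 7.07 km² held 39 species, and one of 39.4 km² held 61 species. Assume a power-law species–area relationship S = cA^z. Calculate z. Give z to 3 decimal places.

Taking logs: ln S = ln c + z ln A, so z = (ln S₂ − ln S₁)/(ln A₂ − ln A₁).
z = ln(61/39) / ln(39.4/7.07) = ln(1.564) / ln(5.573) = 0.4473 / 1.7179 = 0.2604

0.260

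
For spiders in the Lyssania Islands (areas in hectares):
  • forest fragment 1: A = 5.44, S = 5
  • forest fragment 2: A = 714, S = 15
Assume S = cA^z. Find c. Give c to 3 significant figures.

z = ln(S₂/S₁) / ln(A₂/A₁) = ln(15/5) / ln(714/5.44) = 1.0986 / 4.8771 = 0.2253
c = S₁ / A₁^z = 5 / 5.44^0.2253 = 5 / 1.465 = 3.414

3.41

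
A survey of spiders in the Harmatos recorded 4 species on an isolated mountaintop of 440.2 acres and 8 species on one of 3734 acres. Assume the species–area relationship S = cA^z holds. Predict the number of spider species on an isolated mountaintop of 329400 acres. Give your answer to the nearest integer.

34

z = ln(8/4) / ln(3734/440.2) = 0.6931 / 2.1380 = 0.3242
c = 4 / 440.2^0.3242 = 4 / 7.196 = 0.5559
S₃ = 0.5559 × 329400^0.3242 = 0.5559 × 61.5 ≈ 34.19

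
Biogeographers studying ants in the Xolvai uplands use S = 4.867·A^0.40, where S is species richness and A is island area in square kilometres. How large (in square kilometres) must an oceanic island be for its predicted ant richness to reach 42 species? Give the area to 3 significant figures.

219 square kilometres

42 = 4.867 × A^0.4  ⇒  A^0.4 = 42/4.867 = 8.63
ln A = ln(8.63) / 0.4 = 2.1552 / 0.4 = 5.3880
A = e^5.3880 ≈ 218.8 square kilometres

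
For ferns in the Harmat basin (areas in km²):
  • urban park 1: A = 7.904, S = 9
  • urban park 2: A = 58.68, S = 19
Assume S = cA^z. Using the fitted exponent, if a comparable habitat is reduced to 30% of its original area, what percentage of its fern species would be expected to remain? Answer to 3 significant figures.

z = ln(19/9) / ln(58.68/7.904) = 0.7472 / 2.0047 = 0.3727
S_new/S_old = (A_new/A_old)^z = 0.3^0.3727 = exp(0.3727 × -1.2040) = 0.6384

63.8%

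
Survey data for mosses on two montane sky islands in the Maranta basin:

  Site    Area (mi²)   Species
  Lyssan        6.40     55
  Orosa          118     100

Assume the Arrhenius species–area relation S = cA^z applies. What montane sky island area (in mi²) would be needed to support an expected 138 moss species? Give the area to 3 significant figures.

z = ln(100/55) / ln(118/6.4) = 0.5978 / 2.9144 = 0.2051
c = 55 / 6.4^0.2051 = 55 / 1.463 = 37.58
A = (138/37.58)^(1/0.2051) ⇒ ln A = ln(3.672)/0.2051 = 6.3408
A = e^6.3408 ≈ 567.3 mi²

567 mi²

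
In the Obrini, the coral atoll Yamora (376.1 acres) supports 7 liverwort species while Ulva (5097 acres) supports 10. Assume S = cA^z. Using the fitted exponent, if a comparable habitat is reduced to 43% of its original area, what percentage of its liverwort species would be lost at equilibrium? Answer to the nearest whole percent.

11%

z = ln(10/7) / ln(5097/376.1) = 0.3567 / 2.6066 = 0.1368
S_new/S_old = (A_new/A_old)^z = 0.43^0.1368 = exp(0.1368 × -0.8440) = 0.8909
Fraction lost = 1 − 0.8909 = 0.1091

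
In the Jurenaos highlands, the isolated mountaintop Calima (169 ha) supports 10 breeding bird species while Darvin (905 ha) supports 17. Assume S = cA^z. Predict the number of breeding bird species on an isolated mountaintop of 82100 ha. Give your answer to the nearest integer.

71

z = ln(17/10) / ln(905/169) = 0.5306 / 1.6780 = 0.3162
c = 10 / 169^0.3162 = 10 / 5.064 = 1.975
S₃ = 1.975 × 82100^0.3162 = 1.975 × 35.81 ≈ 70.71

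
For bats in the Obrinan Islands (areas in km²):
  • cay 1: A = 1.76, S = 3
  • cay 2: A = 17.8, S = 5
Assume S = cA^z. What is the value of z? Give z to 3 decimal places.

Taking logs: ln S = ln c + z ln A, so z = (ln S₂ − ln S₁)/(ln A₂ − ln A₁).
z = ln(5/3) / ln(17.8/1.76) = ln(1.667) / ln(10.11) = 0.5108 / 2.3139 = 0.2208

0.221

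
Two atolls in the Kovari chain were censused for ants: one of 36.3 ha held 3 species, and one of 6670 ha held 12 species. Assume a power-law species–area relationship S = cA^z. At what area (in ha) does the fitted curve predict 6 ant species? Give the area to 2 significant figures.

z = ln(12/3) / ln(6670/36.3) = 1.3863 / 5.2136 = 0.2659
c = 3 / 36.3^0.2659 = 3 / 2.599 = 1.154
A = (6/1.154)^(1/0.2659) ⇒ ln A = ln(5.198)/0.2659 = 6.1986
A = e^6.1986 ≈ 492.1 ha

490 ha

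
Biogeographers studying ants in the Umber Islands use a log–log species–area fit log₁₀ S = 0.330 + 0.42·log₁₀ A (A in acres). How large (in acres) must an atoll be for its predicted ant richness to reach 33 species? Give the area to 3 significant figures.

33 = 2.138 × A^0.42  ⇒  A^0.42 = 33/2.138 = 15.44
ln A = ln(15.44) / 0.42 = 2.7367 / 0.42 = 6.5158
A = e^6.5158 ≈ 675.8 acres

676 acres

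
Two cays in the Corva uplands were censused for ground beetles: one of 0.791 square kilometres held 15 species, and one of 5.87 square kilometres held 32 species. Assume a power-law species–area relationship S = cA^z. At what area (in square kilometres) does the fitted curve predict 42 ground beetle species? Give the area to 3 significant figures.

12.1 square kilometres

z = ln(32/15) / ln(5.87/0.791) = 0.7577 / 2.0043 = 0.3780
c = 15 / 0.791^0.3780 = 15 / 0.9152 = 16.39
A = (42/16.39)^(1/0.3780) ⇒ ln A = ln(2.563)/0.3780 = 2.4892
A = e^2.4892 ≈ 12.05 square kilometres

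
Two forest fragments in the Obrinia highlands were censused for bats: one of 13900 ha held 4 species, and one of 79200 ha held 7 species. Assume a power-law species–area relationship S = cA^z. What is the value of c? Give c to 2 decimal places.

z = ln(S₂/S₁) / ln(A₂/A₁) = ln(7/4) / ln(79200/13900) = 0.5596 / 1.7401 = 0.3216
c = S₁ / A₁^z = 4 / 13900^0.3216 = 4 / 21.5 = 0.1861

0.19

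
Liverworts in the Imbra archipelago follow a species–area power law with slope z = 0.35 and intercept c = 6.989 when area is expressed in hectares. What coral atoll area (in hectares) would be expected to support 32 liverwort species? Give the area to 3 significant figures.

77.2 hectares

32 = 6.989 × A^0.35  ⇒  A^0.35 = 32/6.989 = 4.579
ln A = ln(4.579) / 0.35 = 1.5214 / 0.35 = 4.3469
A = e^4.3469 ≈ 77.23 hectares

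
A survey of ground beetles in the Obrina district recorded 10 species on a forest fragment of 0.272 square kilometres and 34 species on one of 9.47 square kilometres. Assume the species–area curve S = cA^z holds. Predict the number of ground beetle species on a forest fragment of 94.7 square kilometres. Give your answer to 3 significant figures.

75.2

z = ln(34/10) / ln(9.47/0.272) = 1.2238 / 3.5501 = 0.3447
c = 10 / 0.272^0.3447 = 10 / 0.6384 = 15.66
S₃ = 15.66 × 94.7^0.3447 = 15.66 × 4.8 ≈ 75.2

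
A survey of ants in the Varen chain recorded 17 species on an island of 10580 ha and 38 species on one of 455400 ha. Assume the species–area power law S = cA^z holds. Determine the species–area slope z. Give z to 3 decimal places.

Taking logs: ln S = ln c + z ln A, so z = (ln S₂ − ln S₁)/(ln A₂ − ln A₁).
z = ln(38/17) / ln(455400/10580) = ln(2.235) / ln(43.04) = 0.8044 / 3.7622 = 0.2138

0.214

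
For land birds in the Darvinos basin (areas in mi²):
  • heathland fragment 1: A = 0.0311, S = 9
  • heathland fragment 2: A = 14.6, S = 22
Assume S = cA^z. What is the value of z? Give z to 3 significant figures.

0.145

Taking logs: ln S = ln c + z ln A, so z = (ln S₂ − ln S₁)/(ln A₂ − ln A₁).
z = ln(22/9) / ln(14.6/0.0311) = ln(2.444) / ln(469.5) = 0.8938 / 6.1516 = 0.1453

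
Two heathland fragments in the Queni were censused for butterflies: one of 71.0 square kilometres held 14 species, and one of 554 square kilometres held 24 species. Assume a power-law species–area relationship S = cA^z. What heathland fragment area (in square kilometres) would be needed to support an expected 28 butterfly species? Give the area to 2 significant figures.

1000 square kilometres

z = ln(24/14) / ln(554/71) = 0.5390 / 2.0545 = 0.2624
c = 14 / 71^0.2624 = 14 / 3.06 = 4.576
A = (28/4.576)^(1/0.2624) ⇒ ln A = ln(6.119)/0.2624 = 6.9047
A = e^6.9047 ≈ 997 square kilometres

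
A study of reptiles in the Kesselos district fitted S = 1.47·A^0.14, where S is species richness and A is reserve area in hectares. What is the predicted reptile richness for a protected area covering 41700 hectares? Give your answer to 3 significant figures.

S = 1.47 × 41700^0.14 = 1.47 × 4.434 ≈ 6.518

6.52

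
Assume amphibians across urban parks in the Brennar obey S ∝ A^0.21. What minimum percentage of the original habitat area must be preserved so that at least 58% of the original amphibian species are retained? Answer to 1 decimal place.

Need (A_new/A_old)^0.21 = 0.58, so A_new/A_old = 0.58^(1/0.21) = 0.58^4.762
ln(A_new/A_old) = ln 0.58 / 0.21 = -0.5447 / 0.21 = -2.5939
A_new/A_old = e^-2.5939 ≈ 0.07473

7.5%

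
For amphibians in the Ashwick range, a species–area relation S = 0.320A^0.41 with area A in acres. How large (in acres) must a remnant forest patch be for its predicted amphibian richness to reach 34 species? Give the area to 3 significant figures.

87600 acres

34 = 0.32 × A^0.41  ⇒  A^0.41 = 34/0.32 = 106.2
ln A = ln(106.2) / 0.41 = 4.6658 / 0.41 = 11.3800
A = e^11.3800 ≈ 87552 acres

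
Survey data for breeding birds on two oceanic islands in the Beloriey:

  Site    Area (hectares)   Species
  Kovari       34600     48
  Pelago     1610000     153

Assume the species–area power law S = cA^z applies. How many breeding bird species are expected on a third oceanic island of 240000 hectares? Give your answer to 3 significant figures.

86.1

z = ln(153/48) / ln(1610000/34600) = 1.1592 / 3.8401 = 0.3019
c = 48 / 34600^0.3019 = 48 / 23.45 = 2.047
S₃ = 2.047 × 240000^0.3019 = 2.047 × 42.09 ≈ 86.13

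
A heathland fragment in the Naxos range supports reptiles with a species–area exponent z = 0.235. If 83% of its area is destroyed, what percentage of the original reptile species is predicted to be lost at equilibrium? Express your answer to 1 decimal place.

34.1%

S_new/S_old = (A_new/A_old)^z = 0.17^0.235
= exp(0.235 × ln 0.17) = exp(0.235 × -1.7720) = exp(-0.4164) ≈ 0.6594
Fraction lost = 1 − 0.6594 = 0.3406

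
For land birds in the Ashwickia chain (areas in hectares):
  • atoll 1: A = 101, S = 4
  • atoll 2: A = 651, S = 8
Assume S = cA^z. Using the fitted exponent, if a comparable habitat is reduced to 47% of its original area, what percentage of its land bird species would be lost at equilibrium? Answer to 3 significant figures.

z = ln(8/4) / ln(651/101) = 0.6931 / 1.8634 = 0.3720
S_new/S_old = (A_new/A_old)^z = 0.47^0.3720 = exp(0.3720 × -0.7550) = 0.7551
Fraction lost = 1 − 0.7551 = 0.2449

24.5%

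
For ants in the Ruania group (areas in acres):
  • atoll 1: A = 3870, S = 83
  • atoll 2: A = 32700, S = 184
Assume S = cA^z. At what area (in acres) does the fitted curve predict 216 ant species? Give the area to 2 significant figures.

50000 acres

z = ln(184/83) / ln(32700/3870) = 0.7961 / 2.1341 = 0.3730
c = 83 / 3870^0.3730 = 83 / 21.79 = 3.808
A = (216/3.808)^(1/0.3730) ⇒ ln A = ln(56.72)/0.3730 = 10.8250
A = e^10.8250 ≈ 50260 acres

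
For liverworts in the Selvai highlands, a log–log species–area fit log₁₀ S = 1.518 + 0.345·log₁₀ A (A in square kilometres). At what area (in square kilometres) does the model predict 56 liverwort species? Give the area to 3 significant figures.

56 = 32.96 × A^0.345  ⇒  A^0.345 = 56/32.96 = 1.699
ln A = ln(1.699) / 0.345 = 0.5300 / 0.345 = 1.5363
A = e^1.5363 ≈ 4.647 square kilometres

4.65 square kilometres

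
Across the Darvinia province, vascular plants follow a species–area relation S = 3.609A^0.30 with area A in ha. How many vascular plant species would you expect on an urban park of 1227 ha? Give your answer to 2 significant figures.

S = 3.609 × 1227^0.3
ln S = ln 3.609 + 0.3 × ln 1227 = 1.2834 + 0.3 × 7.1123 = 3.4171
S = e^3.4171 ≈ 30.48

30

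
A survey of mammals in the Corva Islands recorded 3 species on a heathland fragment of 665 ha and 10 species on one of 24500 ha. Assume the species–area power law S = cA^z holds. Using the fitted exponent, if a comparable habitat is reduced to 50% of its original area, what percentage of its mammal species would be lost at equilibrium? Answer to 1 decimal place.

20.7%

z = ln(10/3) / ln(24500/665) = 1.2040 / 3.6066 = 0.3338
S_new/S_old = (A_new/A_old)^z = 0.5^0.3338 = exp(0.3338 × -0.6931) = 0.7934
Fraction lost = 1 − 0.7934 = 0.2066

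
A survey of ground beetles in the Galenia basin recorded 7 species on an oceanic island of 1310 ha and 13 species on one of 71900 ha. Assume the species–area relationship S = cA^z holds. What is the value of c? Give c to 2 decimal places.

z = ln(S₂/S₁) / ln(A₂/A₁) = ln(13/7) / ln(71900/1310) = 0.6190 / 4.0052 = 0.1546
c = S₁ / A₁^z = 7 / 1310^0.1546 = 7 / 3.032 = 2.308

2.31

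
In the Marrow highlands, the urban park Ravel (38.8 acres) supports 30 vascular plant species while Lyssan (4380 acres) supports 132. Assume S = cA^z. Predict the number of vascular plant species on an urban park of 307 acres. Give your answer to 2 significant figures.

z = ln(132/30) / ln(4380/38.8) = 1.4816 / 4.7264 = 0.3135
c = 30 / 38.8^0.3135 = 30 / 3.148 = 9.529
S₃ = 9.529 × 307^0.3135 = 9.529 × 6.021 ≈ 57.37

57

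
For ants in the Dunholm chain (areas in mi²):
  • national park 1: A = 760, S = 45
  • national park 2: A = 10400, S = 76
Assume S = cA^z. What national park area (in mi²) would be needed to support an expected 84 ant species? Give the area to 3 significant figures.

z = ln(76/45) / ln(10400/760) = 0.5241 / 2.6162 = 0.2003
c = 45 / 760^0.2003 = 45 / 3.776 = 11.92
A = (84/11.92)^(1/0.2003) ⇒ ln A = ln(7.049)/0.2003 = 9.7492
A = e^9.7492 ≈ 17140 mi²

17100 mi²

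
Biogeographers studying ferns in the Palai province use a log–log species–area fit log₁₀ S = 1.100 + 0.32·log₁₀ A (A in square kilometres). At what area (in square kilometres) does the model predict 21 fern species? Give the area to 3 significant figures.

21 = 12.59 × A^0.32  ⇒  A^0.32 = 21/12.59 = 1.668
ln A = ln(1.668) / 0.32 = 0.5117 / 0.32 = 1.5990
A = e^1.5990 ≈ 4.948 square kilometres

4.95 square kilometres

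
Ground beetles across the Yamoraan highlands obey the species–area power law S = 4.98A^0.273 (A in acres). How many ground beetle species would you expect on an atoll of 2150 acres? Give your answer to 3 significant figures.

40.5

S = 4.98 × 2150^0.273 = 4.98 × 8.124 ≈ 40.46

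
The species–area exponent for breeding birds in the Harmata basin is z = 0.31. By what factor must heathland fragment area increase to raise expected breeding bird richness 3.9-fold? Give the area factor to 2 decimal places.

80.66

(A₂/A₁)^0.31 = 3.9, so A₂/A₁ = 3.9^(1/0.31) = 3.9^3.226
ln(A₂/A₁) = ln 3.9 / 0.31 = 1.3610 / 0.31 = 4.3902
A₂/A₁ = e^4.3902 ≈ 80.66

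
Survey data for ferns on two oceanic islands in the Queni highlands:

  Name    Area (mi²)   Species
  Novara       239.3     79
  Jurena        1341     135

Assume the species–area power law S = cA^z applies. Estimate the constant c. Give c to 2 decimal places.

z = ln(S₂/S₁) / ln(A₂/A₁) = ln(135/79) / ln(1341/239.3) = 0.5358 / 1.7235 = 0.3109
c = S₁ / A₁^z = 79 / 239.3^0.3109 = 79 / 5.491 = 14.39

14.39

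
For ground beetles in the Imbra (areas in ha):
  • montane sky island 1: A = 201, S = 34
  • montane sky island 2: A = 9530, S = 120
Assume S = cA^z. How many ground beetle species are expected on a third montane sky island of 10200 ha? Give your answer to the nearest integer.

123

z = ln(120/34) / ln(9530/201) = 1.2611 / 3.8589 = 0.3268
c = 34 / 201^0.3268 = 34 / 5.659 = 6.009
S₃ = 6.009 × 10200^0.3268 = 6.009 × 20.42 ≈ 122.7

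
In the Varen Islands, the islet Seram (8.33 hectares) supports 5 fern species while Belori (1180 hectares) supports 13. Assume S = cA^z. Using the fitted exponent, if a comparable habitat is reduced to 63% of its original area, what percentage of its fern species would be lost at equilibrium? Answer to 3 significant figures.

z = ln(13/5) / ln(1180/8.33) = 0.9555 / 4.9534 = 0.1929
S_new/S_old = (A_new/A_old)^z = 0.63^0.1929 = exp(0.1929 × -0.4620) = 0.9147
Fraction lost = 1 − 0.9147 = 0.08527

8.53%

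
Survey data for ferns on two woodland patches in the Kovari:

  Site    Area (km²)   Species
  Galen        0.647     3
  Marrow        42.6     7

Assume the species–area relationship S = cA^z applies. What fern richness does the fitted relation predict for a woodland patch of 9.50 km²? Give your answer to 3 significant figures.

5.17

z = ln(7/3) / ln(42.6/0.647) = 0.8473 / 4.1873 = 0.2024
c = 3 / 0.647^0.2024 = 3 / 0.9157 = 3.276
S₃ = 3.276 × 9.5^0.2024 = 3.276 × 1.577 ≈ 5.167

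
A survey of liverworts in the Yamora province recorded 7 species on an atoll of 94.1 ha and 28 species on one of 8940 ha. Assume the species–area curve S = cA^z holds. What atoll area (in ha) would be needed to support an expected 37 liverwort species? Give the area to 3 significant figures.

z = ln(28/7) / ln(8940/94.1) = 1.3863 / 4.5539 = 0.3044
c = 7 / 94.1^0.3044 = 7 / 3.988 = 1.755
A = (37/1.755)^(1/0.3044) ⇒ ln A = ln(21.08)/0.3044 = 10.0139
A = e^10.0139 ≈ 22334 ha

22300 ha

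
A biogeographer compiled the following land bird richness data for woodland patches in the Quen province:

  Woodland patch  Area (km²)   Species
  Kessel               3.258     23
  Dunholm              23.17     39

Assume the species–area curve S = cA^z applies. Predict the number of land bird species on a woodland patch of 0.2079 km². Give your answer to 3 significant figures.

11.0

z = ln(39/23) / ln(23.17/3.258) = 0.5281 / 1.9617 = 0.2692
c = 23 / 3.258^0.2692 = 23 / 1.374 = 16.74
S₃ = 16.74 × 0.2079^0.2692 = 16.74 × 0.6552 ≈ 10.97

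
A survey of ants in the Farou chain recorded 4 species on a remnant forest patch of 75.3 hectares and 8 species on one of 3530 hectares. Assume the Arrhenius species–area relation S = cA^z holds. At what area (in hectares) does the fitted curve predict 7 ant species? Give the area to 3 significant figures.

z = ln(8/4) / ln(3530/75.3) = 0.6931 / 3.8476 = 0.1802
c = 4 / 75.3^0.1802 = 4 / 2.178 = 1.836
A = (7/1.836)^(1/0.1802) ⇒ ln A = ln(3.812)/0.1802 = 7.4278
A = e^7.4278 ≈ 1682 hectares

1680 hectares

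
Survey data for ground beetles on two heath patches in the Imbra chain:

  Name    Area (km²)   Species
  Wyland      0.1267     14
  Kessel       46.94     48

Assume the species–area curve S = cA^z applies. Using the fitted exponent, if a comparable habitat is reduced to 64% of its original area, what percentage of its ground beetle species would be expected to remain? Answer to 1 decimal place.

91.1%

z = ln(48/14) / ln(46.94/0.1267) = 1.2321 / 5.9148 = 0.2083
S_new/S_old = (A_new/A_old)^z = 0.64^0.2083 = exp(0.2083 × -0.4463) = 0.9112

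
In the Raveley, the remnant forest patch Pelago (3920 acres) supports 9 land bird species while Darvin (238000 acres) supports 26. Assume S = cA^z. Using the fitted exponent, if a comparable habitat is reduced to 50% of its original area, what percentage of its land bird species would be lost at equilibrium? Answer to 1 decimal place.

16.4%

z = ln(26/9) / ln(238000/3920) = 1.0609 / 4.1062 = 0.2584
S_new/S_old = (A_new/A_old)^z = 0.5^0.2584 = exp(0.2584 × -0.6931) = 0.836
Fraction lost = 1 − 0.836 = 0.164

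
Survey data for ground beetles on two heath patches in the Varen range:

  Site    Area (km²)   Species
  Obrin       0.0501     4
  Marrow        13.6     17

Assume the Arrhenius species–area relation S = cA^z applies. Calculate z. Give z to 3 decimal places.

0.258

Taking logs: ln S = ln c + z ln A, so z = (ln S₂ − ln S₁)/(ln A₂ − ln A₁).
z = ln(17/4) / ln(13.6/0.0501) = ln(4.25) / ln(271.5) = 1.4469 / 5.6038 = 0.2582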